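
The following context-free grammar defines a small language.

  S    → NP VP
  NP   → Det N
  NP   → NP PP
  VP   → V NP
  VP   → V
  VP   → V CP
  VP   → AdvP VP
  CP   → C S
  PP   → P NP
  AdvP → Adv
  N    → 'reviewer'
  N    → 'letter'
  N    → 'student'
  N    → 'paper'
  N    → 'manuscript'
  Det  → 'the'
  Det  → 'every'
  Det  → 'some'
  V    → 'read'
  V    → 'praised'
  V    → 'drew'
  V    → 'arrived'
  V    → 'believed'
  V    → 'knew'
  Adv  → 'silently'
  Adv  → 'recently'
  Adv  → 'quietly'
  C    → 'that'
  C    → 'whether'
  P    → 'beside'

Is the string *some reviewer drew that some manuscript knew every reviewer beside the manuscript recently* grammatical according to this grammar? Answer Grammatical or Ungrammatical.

Ungrammatical

For S → NP VP, the only prefix that parses as NP is 'some reviewer', but the remainder 'drew that some manuscript knew every reviewer beside the manuscript recently' is not a VP under these rules.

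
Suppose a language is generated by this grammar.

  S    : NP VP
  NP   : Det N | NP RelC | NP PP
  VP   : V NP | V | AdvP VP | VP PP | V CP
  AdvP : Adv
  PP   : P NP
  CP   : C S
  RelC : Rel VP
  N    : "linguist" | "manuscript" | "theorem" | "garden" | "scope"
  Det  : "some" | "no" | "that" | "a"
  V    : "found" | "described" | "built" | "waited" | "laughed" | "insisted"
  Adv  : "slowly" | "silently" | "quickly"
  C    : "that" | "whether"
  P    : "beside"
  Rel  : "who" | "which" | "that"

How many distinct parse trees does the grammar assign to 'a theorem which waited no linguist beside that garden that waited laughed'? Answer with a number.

Two of the 7 distinct bracketings:
[S [NP [NP [Det a] [N theorem]] [RelC [Rel which] [VP [V waited] [NP [NP [NP [Det no] [N linguist]] [PP [P beside] [NP [Det that] [N garden]]]] [RelC [Rel that] [VP [V waited]]]]]]] [VP [V laughed]]]
[S [NP [NP [Det a] [N theorem]] [RelC [Rel which] [VP [V waited] [NP [NP [Det no] [N linguist]] [PP [P beside] [NP [NP [Det that] [N garden]] [RelC [Rel that] [VP [V waited]]]]]]]]] [VP [V laughed]]]
The trees differ in how a recursive rule is bracketed over the same span.

7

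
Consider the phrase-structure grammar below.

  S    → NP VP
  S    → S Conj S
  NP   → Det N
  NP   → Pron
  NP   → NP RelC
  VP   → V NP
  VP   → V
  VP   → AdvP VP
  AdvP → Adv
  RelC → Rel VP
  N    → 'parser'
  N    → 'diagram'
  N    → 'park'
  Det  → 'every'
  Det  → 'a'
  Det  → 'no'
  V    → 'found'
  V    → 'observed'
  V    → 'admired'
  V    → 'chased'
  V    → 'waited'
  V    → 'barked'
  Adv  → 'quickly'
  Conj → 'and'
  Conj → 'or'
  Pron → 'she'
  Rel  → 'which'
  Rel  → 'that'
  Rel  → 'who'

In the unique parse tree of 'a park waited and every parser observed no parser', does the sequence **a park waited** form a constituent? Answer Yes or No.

[S [S [NP [Det a] [N park]] [VP [V waited]]] [Conj and] [S [NP [Det every] [N parser]] [VP [V observed] [NP [Det no] [N parser]]]]]
The words 'a park waited' are exhaustively dominated by a single S node (built by S → NP VP), so they form a constituent.

Yes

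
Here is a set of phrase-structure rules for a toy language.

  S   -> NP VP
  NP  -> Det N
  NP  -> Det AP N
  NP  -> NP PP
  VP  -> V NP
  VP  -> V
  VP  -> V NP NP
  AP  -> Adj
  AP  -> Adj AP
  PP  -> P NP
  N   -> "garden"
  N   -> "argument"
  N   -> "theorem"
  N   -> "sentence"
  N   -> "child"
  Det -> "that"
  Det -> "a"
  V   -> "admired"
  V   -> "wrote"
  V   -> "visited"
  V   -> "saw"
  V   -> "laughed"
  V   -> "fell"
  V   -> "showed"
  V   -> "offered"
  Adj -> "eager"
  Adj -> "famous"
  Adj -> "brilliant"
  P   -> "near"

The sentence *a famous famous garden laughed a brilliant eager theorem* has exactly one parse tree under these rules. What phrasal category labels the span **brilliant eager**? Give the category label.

[S [NP [Det a] [AP [Adj famous] [AP [Adj famous]]] [N garden]] [VP [V laughed] [NP [Det a] [AP [Adj brilliant] [AP [Adj eager]]] [N theorem]]]]
The span 'brilliant eager' is the AP node built by AP → Adj AP.

AP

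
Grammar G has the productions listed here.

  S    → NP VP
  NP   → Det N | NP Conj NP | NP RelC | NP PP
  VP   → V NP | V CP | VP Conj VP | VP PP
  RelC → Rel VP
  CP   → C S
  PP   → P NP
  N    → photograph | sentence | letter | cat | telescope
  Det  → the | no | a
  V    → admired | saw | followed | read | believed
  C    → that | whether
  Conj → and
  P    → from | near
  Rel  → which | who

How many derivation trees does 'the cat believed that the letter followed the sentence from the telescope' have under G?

3

Two of the 3 distinct bracketings:
[S [NP [Det the] [N cat]] [VP [V believed] [CP [C that] [S [NP [Det the] [N letter]] [VP [V followed] [NP [NP [Det the] [N sentence]] [PP [P from] [NP [Det the] [N telescope]]]]]]]]]
[S [NP [Det the] [N cat]] [VP [V believed] [CP [C that] [S [NP [Det the] [N letter]] [VP [VP [V followed] [NP [Det the] [N sentence]]] [PP [P from] [NP [Det the] [N telescope]]]]]]]]
The difference turns on whether NP → NP PP is used at the relevant span, versus an alternative expansion of NP.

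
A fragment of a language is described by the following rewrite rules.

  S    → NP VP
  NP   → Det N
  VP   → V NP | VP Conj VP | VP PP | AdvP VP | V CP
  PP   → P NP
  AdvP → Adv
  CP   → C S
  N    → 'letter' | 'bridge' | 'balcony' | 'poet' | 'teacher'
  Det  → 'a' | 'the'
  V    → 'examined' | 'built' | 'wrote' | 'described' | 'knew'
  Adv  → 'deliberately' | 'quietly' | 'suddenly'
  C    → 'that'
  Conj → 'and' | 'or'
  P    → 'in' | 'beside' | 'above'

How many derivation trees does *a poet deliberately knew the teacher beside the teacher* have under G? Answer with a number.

2

The two bracketings:
[S [NP [Det a] [N poet]] [VP [VP [AdvP [Adv deliberately]] [VP [V knew] [NP [Det the] [N teacher]]]] [PP [P beside] [NP [Det the] [N teacher]]]]]
[S [NP [Det a] [N poet]] [VP [AdvP [Adv deliberately]] [VP [VP [V knew] [NP [Det the] [N teacher]]] [PP [P beside] [NP [Det the] [N teacher]]]]]]
The trees differ in how a recursive rule is bracketed over the same span.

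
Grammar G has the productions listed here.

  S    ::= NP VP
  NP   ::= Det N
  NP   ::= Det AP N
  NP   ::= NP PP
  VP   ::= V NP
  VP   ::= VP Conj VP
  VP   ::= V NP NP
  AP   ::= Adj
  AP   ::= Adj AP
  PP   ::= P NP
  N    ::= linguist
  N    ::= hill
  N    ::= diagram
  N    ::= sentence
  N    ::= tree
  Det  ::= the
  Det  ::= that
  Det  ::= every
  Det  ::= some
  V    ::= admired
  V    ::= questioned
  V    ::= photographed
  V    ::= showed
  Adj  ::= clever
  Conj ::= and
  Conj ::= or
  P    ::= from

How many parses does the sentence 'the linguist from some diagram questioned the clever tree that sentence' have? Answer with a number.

1

[S [NP [NP [Det the] [N linguist]] [PP [P from] [NP [Det some] [N diagram]]]] [VP [V questioned] [NP [Det the] [AP [Adj clever]] [N tree]] [NP [Det that] [N sentence]]]]
No rule offers an alternative attachment or grouping for any span, so this is the only derivation.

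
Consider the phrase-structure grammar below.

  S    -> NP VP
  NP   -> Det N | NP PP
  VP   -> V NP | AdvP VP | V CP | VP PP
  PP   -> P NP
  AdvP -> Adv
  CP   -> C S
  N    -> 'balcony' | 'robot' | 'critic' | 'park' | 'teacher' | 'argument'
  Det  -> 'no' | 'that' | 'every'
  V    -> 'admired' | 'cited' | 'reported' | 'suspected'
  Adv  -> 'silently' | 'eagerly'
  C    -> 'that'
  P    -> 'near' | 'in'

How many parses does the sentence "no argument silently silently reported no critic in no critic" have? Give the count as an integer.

4

Two of the 4 distinct bracketings:
[S [NP [Det no] [N argument]] [VP [AdvP [Adv silently]] [VP [AdvP [Adv silently]] [VP [V reported] [NP [NP [Det no] [N critic]] [PP [P in] [NP [Det no] [N critic]]]]]]]]
[S [NP [Det no] [N argument]] [VP [AdvP [Adv silently]] [VP [AdvP [Adv silently]] [VP [VP [V reported] [NP [Det no] [N critic]]] [PP [P in] [NP [Det no] [N critic]]]]]]]
The difference turns on whether NP → NP PP is used at the relevant span, versus an alternative expansion of NP.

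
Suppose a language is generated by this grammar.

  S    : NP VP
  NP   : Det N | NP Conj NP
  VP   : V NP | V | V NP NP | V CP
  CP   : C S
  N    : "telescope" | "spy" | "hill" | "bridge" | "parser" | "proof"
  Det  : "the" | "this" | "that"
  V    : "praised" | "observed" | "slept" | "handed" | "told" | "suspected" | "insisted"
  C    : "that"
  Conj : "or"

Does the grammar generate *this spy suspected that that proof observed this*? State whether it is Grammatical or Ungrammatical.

For S → NP VP, the only prefix that parses as NP is 'this spy', but the remainder 'suspected that that proof observed this' is not a VP under these rules.

Ungrammatical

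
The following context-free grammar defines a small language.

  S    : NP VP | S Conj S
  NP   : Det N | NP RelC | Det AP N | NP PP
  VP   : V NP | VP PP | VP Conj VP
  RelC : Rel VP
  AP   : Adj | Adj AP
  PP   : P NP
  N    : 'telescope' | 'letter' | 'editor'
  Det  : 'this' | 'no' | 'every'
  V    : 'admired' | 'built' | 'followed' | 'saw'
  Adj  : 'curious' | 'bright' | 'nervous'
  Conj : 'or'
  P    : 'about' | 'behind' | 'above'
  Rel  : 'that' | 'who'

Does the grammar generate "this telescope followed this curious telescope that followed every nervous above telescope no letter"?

An Adj word can never sit immediately before a P word in any string this grammar generates, so the substring 'nervous above' rules out a derivation.

Ungrammatical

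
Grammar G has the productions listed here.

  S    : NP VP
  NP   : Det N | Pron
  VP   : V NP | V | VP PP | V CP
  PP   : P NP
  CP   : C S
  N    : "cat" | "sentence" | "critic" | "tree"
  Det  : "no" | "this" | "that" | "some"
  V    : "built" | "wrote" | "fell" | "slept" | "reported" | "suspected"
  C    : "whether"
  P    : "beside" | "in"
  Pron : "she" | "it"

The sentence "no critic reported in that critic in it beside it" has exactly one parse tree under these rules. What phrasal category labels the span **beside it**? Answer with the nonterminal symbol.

PP

[S [NP [Det no] [N critic]] [VP [VP [VP [VP [V reported]] [PP [P in] [NP [Det that] [N critic]]]] [PP [P in] [NP [Pron it]]]] [PP [P beside] [NP [Pron it]]]]]
The span 'beside it' is the PP node built by PP → P NP.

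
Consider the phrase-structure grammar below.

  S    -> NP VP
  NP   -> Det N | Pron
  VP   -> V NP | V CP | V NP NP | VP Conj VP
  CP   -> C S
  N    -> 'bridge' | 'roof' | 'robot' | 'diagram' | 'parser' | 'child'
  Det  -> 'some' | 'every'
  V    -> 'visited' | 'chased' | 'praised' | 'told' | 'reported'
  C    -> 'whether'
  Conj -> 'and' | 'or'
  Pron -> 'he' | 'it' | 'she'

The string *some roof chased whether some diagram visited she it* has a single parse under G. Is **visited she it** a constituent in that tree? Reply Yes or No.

[S [NP [Det some] [N roof]] [VP [V chased] [CP [C whether] [S [NP [Det some] [N diagram]] [VP [V visited] [NP [Pron she]] [NP [Pron it]]]]]]]
The words 'visited she it' are exhaustively dominated by a single VP node (built by VP → V NP NP), so they form a constituent.

Yes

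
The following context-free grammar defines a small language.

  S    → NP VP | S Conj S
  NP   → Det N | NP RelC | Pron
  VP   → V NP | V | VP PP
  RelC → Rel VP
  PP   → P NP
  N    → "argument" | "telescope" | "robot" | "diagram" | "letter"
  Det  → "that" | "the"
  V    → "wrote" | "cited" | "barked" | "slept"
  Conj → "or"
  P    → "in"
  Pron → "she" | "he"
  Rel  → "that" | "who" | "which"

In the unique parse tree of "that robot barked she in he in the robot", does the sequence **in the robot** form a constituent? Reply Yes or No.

[S [NP [Det that] [N robot]] [VP [VP [VP [V barked] [NP [Pron she]]] [PP [P in] [NP [Pron he]]]] [PP [P in] [NP [Det the] [N robot]]]]]
The words 'in the robot' are exhaustively dominated by a single PP node (built by PP → P NP), so they form a constituent.

Yes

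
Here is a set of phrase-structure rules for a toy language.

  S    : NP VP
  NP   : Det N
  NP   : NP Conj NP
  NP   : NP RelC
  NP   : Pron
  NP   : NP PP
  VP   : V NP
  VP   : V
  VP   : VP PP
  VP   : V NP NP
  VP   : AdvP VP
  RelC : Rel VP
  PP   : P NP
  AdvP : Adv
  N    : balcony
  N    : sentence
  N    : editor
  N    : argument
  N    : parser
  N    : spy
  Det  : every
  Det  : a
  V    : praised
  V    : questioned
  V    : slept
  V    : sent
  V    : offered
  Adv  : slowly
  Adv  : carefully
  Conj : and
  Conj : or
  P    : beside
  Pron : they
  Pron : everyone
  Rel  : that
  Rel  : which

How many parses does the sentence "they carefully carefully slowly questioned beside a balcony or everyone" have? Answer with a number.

4

Two of the 4 distinct bracketings:
[S [NP [Pron they]] [VP [VP [AdvP [Adv carefully]] [VP [AdvP [Adv carefully]] [VP [AdvP [Adv slowly]] [VP [V questioned]]]]] [PP [P beside] [NP [NP [Det a] [N balcony]] [Conj or] [NP [Pron everyone]]]]]]
[S [NP [Pron they]] [VP [AdvP [Adv carefully]] [VP [VP [AdvP [Adv carefully]] [VP [AdvP [Adv slowly]] [VP [V questioned]]]] [PP [P beside] [NP [NP [Det a] [N balcony]] [Conj or] [NP [Pron everyone]]]]]]]
The trees differ in how a recursive rule is bracketed over the same span.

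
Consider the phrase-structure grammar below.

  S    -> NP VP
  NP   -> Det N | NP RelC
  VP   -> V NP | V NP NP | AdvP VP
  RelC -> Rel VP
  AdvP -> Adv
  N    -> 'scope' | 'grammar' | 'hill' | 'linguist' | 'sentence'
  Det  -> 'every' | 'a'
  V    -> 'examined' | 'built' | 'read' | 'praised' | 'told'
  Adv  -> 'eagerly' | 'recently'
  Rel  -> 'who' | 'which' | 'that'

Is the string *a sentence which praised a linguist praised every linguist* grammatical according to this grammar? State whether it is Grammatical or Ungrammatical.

S
  NP
    NP
      Det: a
      N: sentence
    RelC
      Rel: which
      VP
        V: praised
        NP
          Det: a
          N: linguist
  VP
    V: praised
    NP
      Det: every
      N: linguist
Every word is introduced by a lexical rule and the phrasal rules combine the resulting categories into a single S.

Grammatical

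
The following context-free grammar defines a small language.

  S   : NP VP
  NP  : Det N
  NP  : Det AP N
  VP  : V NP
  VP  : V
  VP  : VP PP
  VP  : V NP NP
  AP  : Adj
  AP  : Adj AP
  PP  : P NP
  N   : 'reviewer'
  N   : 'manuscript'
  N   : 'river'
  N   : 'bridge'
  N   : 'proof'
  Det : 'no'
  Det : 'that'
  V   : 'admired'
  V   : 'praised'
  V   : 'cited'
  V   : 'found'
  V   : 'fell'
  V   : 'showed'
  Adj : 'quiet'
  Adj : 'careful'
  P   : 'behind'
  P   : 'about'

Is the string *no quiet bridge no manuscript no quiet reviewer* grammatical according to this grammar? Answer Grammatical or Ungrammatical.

Ungrammatical

For S → NP VP, the only prefix that parses as NP is 'no quiet bridge', but the remainder 'no manuscript no quiet reviewer' is not a VP under these rules.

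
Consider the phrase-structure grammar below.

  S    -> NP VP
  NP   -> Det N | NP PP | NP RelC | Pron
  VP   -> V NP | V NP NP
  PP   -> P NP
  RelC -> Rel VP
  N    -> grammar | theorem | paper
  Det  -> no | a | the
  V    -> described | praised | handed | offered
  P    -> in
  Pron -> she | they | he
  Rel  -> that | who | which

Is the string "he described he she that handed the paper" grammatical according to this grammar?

[S [NP [Pron he]] [VP [V described] [NP [Pron he]] [NP [NP [Pron she]] [RelC [Rel that] [VP [V handed] [NP [Det the] [N paper]]]]]]]
Every word is introduced by a lexical rule and the phrasal rules combine the resulting categories into a single S.

Grammatical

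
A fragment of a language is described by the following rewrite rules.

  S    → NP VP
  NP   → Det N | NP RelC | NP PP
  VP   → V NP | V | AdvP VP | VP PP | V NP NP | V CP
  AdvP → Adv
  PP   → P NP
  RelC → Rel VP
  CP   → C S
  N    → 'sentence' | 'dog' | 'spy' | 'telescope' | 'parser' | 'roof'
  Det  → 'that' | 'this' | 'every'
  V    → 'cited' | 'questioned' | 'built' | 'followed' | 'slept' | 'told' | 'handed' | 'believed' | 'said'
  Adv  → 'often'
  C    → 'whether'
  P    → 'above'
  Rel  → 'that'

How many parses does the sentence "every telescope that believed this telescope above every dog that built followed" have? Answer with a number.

Two of the 7 distinct bracketings:
[S [NP [NP [Det every] [N telescope]] [RelC [Rel that] [VP [V believed] [NP [NP [NP [Det this] [N telescope]] [PP [P above] [NP [Det every] [N dog]]]] [RelC [Rel that] [VP [V built]]]]]]] [VP [V followed]]]
[S [NP [NP [Det every] [N telescope]] [RelC [Rel that] [VP [V believed] [NP [NP [Det this] [N telescope]] [PP [P above] [NP [NP [Det every] [N dog]] [RelC [Rel that] [VP [V built]]]]]]]]] [VP [V followed]]]
The trees differ in how a recursive rule is bracketed over the same span.

7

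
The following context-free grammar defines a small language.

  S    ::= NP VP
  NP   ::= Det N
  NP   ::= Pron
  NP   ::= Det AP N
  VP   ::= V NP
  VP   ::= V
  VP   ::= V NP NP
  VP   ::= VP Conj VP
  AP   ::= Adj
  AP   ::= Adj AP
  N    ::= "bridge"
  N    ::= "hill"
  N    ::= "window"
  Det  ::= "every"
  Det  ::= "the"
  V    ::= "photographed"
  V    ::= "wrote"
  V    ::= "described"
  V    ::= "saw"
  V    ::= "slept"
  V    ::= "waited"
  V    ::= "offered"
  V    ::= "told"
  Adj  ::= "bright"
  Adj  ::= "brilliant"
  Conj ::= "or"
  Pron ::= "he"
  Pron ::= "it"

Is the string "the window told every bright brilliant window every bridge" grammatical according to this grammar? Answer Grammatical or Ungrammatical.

Grammatical

S
  NP
    Det: the
    N: window
  VP
    V: told
    NP
      Det: every
      AP
        Adj: bright
        AP
          Adj: brilliant
      N: window
    NP
      Det: every
      N: bridge
Each bracket corresponds to one application of a listed rule, so the string is derivable from S.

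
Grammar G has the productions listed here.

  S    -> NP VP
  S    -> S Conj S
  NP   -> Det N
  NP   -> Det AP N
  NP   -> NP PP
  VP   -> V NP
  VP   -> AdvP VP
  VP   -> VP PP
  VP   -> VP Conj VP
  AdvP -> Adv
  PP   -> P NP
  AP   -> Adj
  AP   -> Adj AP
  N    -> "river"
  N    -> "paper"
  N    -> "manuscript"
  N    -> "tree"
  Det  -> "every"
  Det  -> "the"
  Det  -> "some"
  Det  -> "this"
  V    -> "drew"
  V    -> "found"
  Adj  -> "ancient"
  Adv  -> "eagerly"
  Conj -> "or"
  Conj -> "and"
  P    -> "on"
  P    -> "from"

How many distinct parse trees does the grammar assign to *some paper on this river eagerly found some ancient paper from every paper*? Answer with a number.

Two of the 3 distinct bracketings:
[S [NP [NP [Det some] [N paper]] [PP [P on] [NP [Det this] [N river]]]] [VP [AdvP [Adv eagerly]] [VP [V found] [NP [NP [Det some] [AP [Adj ancient]] [N paper]] [PP [P from] [NP [Det every] [N paper]]]]]]]
[S [NP [NP [Det some] [N paper]] [PP [P on] [NP [Det this] [N river]]]] [VP [AdvP [Adv eagerly]] [VP [VP [V found] [NP [Det some] [AP [Adj ancient]] [N paper]]] [PP [P from] [NP [Det every] [N paper]]]]]]
The difference turns on whether VP → VP PP is used at the relevant span, versus an alternative expansion of VP.

3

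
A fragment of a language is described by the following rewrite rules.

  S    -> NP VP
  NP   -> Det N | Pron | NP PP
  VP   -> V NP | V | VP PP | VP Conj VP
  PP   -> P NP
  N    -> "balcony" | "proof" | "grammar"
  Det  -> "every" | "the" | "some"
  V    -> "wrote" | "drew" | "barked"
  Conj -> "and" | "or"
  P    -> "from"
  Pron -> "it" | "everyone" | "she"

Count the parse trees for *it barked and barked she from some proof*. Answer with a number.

3

Two of the 3 distinct bracketings:
[S [NP [Pron it]] [VP [VP [VP [V barked]] [Conj and] [VP [V barked] [NP [Pron she]]]] [PP [P from] [NP [Det some] [N proof]]]]]
[S [NP [Pron it]] [VP [VP [V barked]] [Conj and] [VP [V barked] [NP [NP [Pron she]] [PP [P from] [NP [Det some] [N proof]]]]]]]
The difference turns on whether NP → NP PP is used at the relevant span, versus an alternative expansion of NP.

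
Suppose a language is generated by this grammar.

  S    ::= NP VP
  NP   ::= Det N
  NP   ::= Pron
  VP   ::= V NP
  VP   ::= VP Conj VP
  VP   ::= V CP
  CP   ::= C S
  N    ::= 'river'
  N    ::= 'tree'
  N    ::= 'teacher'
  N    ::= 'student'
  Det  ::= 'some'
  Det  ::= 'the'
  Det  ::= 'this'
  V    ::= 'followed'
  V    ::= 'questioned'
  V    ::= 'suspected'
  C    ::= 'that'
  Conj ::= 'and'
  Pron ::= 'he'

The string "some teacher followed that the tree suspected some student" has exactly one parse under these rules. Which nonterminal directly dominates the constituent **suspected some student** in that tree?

S

S
  NP
    Det: some
    N: teacher
  VP
    V: followed
    CP
      C: that
      S
        NP
          Det: the
          N: tree
        VP
          V: suspected
          NP
            Det: some
            N: student
The span 'suspected some student' is the VP node built by VP → V NP.
Its mother is the S built by S → NP VP.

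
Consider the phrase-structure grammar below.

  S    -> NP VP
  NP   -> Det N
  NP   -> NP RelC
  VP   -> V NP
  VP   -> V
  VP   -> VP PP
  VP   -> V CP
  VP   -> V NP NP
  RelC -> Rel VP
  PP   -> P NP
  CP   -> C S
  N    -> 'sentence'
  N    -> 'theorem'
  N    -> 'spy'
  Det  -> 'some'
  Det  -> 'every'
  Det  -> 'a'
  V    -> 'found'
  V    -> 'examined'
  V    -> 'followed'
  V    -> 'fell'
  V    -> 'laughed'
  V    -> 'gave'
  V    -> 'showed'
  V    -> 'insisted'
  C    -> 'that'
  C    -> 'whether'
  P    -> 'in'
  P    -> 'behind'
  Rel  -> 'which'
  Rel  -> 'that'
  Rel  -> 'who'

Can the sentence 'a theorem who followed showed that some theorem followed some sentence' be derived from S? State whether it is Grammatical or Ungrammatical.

Grammatical

[S [NP [NP [Det a] [N theorem]] [RelC [Rel who] [VP [V followed]]]] [VP [V showed] [CP [C that] [S [NP [Det some] [N theorem]] [VP [V followed] [NP [Det some] [N sentence]]]]]]]
Each bracket corresponds to one application of a listed rule, so the string is derivable from S.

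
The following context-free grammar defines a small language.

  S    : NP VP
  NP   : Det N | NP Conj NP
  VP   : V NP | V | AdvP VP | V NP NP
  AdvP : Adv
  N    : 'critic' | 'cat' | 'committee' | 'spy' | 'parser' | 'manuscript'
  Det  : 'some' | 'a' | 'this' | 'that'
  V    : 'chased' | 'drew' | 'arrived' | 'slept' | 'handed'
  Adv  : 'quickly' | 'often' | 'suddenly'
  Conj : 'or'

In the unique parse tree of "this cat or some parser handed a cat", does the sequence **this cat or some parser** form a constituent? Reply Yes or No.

[S [NP [NP [Det this] [N cat]] [Conj or] [NP [Det some] [N parser]]] [VP [V handed] [NP [Det a] [N cat]]]]
The words 'this cat or some parser' are exhaustively dominated by a single NP node (built by NP → NP Conj NP), so they form a constituent.

Yes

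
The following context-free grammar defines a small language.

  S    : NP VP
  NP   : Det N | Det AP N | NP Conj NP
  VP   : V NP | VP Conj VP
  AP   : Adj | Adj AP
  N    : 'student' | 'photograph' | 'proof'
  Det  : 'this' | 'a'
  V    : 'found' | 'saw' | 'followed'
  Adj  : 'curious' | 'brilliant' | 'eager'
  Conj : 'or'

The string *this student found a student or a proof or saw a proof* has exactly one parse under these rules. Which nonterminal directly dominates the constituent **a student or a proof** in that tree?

VP

S
  NP
    Det: this
    N: student
  VP
    VP
      V: found
      NP
        NP
          Det: a
          N: student
        Conj: or
        NP
          Det: a
          N: proof
    Conj: or
    VP
      V: saw
      NP
        Det: a
        N: proof
The span 'a student or a proof' is the NP node built by NP → NP Conj NP.
Its mother is the VP built by VP → V NP.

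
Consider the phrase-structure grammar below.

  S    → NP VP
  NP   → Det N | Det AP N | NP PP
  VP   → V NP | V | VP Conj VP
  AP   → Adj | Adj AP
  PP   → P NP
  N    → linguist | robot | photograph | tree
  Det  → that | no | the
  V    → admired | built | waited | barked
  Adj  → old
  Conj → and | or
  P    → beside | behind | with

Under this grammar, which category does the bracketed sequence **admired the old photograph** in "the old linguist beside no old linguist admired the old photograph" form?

S
  NP
    NP
      Det: the
      AP
        Adj: old
      N: linguist
    PP
      P: beside
      NP
        Det: no
        AP
          Adj: old
        N: linguist
  VP
    V: admired
    NP
      Det: the
      AP
        Adj: old
      N: photograph
The span 'admired the old photograph' is the VP node built by VP → V NP.

VP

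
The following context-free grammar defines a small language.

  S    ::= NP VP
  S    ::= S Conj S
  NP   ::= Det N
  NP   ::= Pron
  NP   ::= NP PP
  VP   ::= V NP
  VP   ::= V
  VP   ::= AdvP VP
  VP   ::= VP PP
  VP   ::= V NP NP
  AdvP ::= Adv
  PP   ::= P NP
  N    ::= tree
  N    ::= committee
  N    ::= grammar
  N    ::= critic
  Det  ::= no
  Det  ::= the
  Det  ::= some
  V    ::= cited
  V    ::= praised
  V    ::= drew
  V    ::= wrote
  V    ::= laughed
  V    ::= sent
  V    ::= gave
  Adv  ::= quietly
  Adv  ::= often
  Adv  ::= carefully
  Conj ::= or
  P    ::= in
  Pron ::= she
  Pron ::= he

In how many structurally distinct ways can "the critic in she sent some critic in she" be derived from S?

The two bracketings:
[S [NP [NP [Det the] [N critic]] [PP [P in] [NP [Pron she]]]] [VP [V sent] [NP [NP [Det some] [N critic]] [PP [P in] [NP [Pron she]]]]]]
[S [NP [NP [Det the] [N critic]] [PP [P in] [NP [Pron she]]]] [VP [VP [V sent] [NP [Det some] [N critic]]] [PP [P in] [NP [Pron she]]]]]
The difference turns on whether VP → VP PP is used at the relevant span, versus an alternative expansion of VP.

2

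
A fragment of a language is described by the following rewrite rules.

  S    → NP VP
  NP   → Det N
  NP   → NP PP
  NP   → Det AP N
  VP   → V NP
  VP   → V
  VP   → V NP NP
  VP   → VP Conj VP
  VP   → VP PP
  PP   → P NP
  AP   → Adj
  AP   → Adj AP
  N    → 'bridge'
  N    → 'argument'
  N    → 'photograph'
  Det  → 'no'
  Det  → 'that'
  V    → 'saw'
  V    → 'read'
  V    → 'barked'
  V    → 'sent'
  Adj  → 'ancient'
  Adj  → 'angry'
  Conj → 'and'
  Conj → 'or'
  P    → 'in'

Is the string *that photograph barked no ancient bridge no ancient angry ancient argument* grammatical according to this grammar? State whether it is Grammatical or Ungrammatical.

Grammatical

[S [NP [Det that] [N photograph]] [VP [V barked] [NP [Det no] [AP [Adj ancient]] [N bridge]] [NP [Det no] [AP [Adj ancient] [AP [Adj angry] [AP [Adj ancient]]]] [N argument]]]]
Each bracket corresponds to one application of a listed rule, so the string is derivable from S.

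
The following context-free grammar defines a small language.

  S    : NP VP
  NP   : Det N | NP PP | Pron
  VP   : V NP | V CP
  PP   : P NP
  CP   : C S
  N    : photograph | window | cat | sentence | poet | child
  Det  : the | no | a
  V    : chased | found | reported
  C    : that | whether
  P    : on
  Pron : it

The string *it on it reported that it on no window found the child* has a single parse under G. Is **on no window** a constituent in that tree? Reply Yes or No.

[S [NP [NP [Pron it]] [PP [P on] [NP [Pron it]]]] [VP [V reported] [CP [C that] [S [NP [NP [Pron it]] [PP [P on] [NP [Det no] [N window]]]] [VP [V found] [NP [Det the] [N child]]]]]]]
The words 'on no window' are exhaustively dominated by a single PP node (built by PP → P NP), so they form a constituent.

Yes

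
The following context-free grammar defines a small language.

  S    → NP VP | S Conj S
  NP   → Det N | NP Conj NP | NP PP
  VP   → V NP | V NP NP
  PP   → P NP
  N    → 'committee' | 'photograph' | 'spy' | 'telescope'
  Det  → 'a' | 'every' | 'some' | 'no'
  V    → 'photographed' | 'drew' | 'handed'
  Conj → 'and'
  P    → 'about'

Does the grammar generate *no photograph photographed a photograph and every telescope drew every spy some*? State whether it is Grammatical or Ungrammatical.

Ungrammatical

For S → NP VP, the only prefix that parses as NP is 'no photograph', but the remainder 'photographed a photograph and every telescope drew every spy some' is not a VP under these rules. The alternative S rule S → S Conj S likewise has no satisfying split.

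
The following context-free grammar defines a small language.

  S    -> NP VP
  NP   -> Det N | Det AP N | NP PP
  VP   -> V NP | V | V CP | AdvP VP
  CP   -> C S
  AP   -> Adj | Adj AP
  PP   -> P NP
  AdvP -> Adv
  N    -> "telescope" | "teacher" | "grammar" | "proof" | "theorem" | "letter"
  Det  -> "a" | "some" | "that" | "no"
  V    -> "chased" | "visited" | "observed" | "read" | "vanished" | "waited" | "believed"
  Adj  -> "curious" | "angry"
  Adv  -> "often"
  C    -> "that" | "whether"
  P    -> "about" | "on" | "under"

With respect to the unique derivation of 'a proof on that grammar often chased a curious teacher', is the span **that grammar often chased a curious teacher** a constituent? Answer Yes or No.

No

[S [NP [NP [Det a] [N proof]] [PP [P on] [NP [Det that] [N grammar]]]] [VP [AdvP [Adv often]] [VP [V chased] [NP [Det a] [AP [Adj curious]] [N teacher]]]]]
The smallest constituent containing 'that grammar often chased a curious teacher' is the S spanning 'a proof on that grammar often chased a curious teacher'; no single node in the tree dominates exactly the given words.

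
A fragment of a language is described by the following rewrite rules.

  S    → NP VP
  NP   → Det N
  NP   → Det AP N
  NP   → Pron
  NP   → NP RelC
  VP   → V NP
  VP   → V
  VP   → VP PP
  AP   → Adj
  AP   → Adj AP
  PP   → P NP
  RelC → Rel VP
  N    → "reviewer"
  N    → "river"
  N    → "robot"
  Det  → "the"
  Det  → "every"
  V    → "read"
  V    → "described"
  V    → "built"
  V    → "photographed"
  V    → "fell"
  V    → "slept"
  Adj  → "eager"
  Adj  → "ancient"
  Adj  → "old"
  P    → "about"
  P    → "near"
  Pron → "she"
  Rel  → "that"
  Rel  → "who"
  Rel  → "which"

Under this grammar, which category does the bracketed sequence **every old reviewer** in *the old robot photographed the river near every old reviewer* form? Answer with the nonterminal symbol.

S
  NP
    Det: the
    AP
      Adj: old
    N: robot
  VP
    VP
      V: photographed
      NP
        Det: the
        N: river
    PP
      P: near
      NP
        Det: every
        AP
          Adj: old
        N: reviewer
The span 'every old reviewer' is the NP node built by NP → Det AP N.

NP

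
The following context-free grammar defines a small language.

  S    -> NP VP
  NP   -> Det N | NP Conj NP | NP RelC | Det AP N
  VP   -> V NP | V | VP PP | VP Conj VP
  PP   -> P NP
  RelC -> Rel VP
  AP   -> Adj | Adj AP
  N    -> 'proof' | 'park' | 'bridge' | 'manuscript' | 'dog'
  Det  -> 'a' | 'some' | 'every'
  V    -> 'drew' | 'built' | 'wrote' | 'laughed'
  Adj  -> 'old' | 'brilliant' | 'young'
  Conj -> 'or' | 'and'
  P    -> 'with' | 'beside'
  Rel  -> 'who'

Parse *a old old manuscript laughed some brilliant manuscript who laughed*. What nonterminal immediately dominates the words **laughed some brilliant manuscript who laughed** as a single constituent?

VP

[S [NP [Det a] [AP [Adj old] [AP [Adj old]]] [N manuscript]] [VP [V laughed] [NP [NP [Det some] [AP [Adj brilliant]] [N manuscript]] [RelC [Rel who] [VP [V laughed]]]]]]
The span 'laughed some brilliant manuscript who laughed' is the VP node built by VP → V NP.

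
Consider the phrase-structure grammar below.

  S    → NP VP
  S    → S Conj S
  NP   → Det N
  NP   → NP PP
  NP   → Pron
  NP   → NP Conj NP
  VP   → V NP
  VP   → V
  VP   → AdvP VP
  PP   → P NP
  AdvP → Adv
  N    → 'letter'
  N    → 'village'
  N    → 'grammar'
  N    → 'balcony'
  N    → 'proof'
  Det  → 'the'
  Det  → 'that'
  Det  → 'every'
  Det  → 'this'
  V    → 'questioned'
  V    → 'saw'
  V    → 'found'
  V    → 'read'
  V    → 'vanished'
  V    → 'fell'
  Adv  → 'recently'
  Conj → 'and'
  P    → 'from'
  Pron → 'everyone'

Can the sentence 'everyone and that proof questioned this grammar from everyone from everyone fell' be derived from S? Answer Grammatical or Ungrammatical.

For S → NP VP, every NP-prefix leaves a non-VP remainder: after 'everyone' the remainder is not a VP; after 'everyone and that proof' the remainder is not a VP. The alternative S rule S → S Conj S likewise has no satisfying split.

Ungrammatical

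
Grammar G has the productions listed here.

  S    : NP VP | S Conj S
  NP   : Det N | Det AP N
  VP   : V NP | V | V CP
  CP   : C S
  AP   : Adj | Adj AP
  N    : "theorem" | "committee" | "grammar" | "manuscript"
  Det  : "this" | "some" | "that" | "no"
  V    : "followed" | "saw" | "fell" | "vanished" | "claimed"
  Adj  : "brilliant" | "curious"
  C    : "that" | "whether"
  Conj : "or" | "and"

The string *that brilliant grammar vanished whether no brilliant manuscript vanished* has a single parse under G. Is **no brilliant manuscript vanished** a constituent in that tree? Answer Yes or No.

[S [NP [Det that] [AP [Adj brilliant]] [N grammar]] [VP [V vanished] [CP [C whether] [S [NP [Det no] [AP [Adj brilliant]] [N manuscript]] [VP [V vanished]]]]]]
The words 'no brilliant manuscript vanished' are exhaustively dominated by a single S node (built by S → NP VP), so they form a constituent.

Yes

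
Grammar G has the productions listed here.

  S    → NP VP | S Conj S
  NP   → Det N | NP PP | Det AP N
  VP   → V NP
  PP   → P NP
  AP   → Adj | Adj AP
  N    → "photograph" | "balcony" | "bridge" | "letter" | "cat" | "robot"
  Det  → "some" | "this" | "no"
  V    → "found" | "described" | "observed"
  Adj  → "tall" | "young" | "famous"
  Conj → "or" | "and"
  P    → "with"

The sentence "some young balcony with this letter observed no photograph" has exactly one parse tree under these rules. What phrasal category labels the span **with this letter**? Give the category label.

PP

S
  NP
    NP
      Det: some
      AP
        Adj: young
      N: balcony
    PP
      P: with
      NP
        Det: this
        N: letter
  VP
    V: observed
    NP
      Det: no
      N: photograph
The span 'with this letter' is the PP node built by PP → P NP.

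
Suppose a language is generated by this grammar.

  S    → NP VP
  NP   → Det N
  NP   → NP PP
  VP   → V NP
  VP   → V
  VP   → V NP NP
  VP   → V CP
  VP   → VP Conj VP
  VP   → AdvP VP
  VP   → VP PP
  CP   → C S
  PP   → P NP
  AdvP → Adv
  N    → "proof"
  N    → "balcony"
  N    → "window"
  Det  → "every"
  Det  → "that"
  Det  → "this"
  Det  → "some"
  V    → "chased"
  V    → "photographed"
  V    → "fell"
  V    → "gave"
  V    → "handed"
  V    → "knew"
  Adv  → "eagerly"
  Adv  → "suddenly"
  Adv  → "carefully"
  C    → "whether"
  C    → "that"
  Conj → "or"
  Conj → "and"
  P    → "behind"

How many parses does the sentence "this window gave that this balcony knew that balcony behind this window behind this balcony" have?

9

Two of the 9 distinct bracketings:
[S [NP [Det this] [N window]] [VP [V gave] [CP [C that] [S [NP [Det this] [N balcony]] [VP [V knew] [NP [NP [Det that] [N balcony]] [PP [P behind] [NP [NP [Det this] [N window]] [PP [P behind] [NP [Det this] [N balcony]]]]]]]]]]]
[S [NP [Det this] [N window]] [VP [V gave] [CP [C that] [S [NP [Det this] [N balcony]] [VP [V knew] [NP [NP [NP [Det that] [N balcony]] [PP [P behind] [NP [Det this] [N window]]]] [PP [P behind] [NP [Det this] [N balcony]]]]]]]]]
The trees differ in how a recursive rule is bracketed over the same span.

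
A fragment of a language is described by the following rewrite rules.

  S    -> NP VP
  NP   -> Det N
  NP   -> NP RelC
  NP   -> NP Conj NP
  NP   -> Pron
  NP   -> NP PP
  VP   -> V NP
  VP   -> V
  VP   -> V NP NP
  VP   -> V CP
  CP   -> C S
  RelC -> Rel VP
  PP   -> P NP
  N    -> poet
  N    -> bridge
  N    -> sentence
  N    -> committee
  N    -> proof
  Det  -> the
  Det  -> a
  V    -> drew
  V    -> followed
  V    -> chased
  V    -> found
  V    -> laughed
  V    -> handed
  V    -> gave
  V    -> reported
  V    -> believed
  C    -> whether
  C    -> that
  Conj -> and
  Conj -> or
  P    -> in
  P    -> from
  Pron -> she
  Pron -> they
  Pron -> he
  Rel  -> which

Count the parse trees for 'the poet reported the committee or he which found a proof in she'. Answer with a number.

7

Two of the 7 distinct bracketings:
[S [NP [Det the] [N poet]] [VP [V reported] [NP [NP [NP [Det the] [N committee]] [Conj or] [NP [Pron he]]] [RelC [Rel which] [VP [V found] [NP [NP [Det a] [N proof]] [PP [P in] [NP [Pron she]]]]]]]]]
[S [NP [Det the] [N poet]] [VP [V reported] [NP [NP [Det the] [N committee]] [Conj or] [NP [NP [Pron he]] [RelC [Rel which] [VP [V found] [NP [NP [Det a] [N proof]] [PP [P in] [NP [Pron she]]]]]]]]]]
The trees differ in how a recursive rule is bracketed over the same span.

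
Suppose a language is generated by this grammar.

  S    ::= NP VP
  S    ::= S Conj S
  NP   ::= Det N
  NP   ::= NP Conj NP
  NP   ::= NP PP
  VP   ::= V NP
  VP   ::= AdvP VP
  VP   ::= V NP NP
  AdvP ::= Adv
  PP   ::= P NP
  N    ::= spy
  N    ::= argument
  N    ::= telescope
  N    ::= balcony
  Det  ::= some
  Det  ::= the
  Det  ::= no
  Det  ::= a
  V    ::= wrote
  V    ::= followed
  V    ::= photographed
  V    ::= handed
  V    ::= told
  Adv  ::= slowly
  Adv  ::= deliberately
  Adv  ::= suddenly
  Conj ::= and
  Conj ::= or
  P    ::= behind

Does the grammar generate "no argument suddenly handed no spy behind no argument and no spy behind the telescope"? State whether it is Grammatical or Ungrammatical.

[S [NP [Det no] [N argument]] [VP [AdvP [Adv suddenly]] [VP [V handed] [NP [NP [NP [Det no] [N spy]] [PP [P behind] [NP [Det no] [N argument]]]] [Conj and] [NP [NP [Det no] [N spy]] [PP [P behind] [NP [Det the] [N telescope]]]]]]]]
Every word is introduced by a lexical rule and the phrasal rules combine the resulting categories into a single S.

Grammatical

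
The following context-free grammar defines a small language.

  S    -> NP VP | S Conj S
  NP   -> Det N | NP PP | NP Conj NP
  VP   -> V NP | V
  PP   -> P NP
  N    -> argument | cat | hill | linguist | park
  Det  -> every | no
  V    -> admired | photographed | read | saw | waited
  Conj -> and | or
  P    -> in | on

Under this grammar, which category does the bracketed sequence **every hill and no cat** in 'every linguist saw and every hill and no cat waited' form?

NP

S
  S
    NP
      Det: every
      N: linguist
    VP
      V: saw
  Conj: and
  S
    NP
      NP
        Det: every
        N: hill
      Conj: and
      NP
        Det: no
        N: cat
    VP
      V: waited
The span 'every hill and no cat' is the NP node built by NP → NP Conj NP.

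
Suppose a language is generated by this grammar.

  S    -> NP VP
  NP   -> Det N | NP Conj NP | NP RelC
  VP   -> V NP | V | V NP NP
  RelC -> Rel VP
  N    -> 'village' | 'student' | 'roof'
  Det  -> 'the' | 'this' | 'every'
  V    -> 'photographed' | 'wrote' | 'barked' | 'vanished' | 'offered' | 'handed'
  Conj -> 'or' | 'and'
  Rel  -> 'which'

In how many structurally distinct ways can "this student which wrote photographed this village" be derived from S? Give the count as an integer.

1

[S [NP [NP [Det this] [N student]] [RelC [Rel which] [VP [V wrote]]]] [VP [V photographed] [NP [Det this] [N village]]]]
No rule offers an alternative attachment or grouping for any span, so this is the only derivation.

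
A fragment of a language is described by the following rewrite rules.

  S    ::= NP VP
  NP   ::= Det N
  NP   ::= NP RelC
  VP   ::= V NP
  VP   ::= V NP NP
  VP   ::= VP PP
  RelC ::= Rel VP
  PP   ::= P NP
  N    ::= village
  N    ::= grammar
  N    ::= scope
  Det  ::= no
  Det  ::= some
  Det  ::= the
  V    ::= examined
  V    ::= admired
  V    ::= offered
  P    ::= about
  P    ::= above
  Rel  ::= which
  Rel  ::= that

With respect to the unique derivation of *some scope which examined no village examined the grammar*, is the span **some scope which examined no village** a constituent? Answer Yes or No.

Yes

[S [NP [NP [Det some] [N scope]] [RelC [Rel which] [VP [V examined] [NP [Det no] [N village]]]]] [VP [V examined] [NP [Det the] [N grammar]]]]
The words 'some scope which examined no village' are exhaustively dominated by a single NP node (built by NP → NP RelC), so they form a constituent.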